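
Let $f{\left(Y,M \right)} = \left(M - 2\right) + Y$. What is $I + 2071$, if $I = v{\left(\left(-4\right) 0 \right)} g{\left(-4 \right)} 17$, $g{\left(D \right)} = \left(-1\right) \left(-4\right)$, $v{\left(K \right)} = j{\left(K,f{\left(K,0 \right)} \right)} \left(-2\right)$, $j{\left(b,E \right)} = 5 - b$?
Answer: $1391$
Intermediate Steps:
$f{\left(Y,M \right)} = -2 + M + Y$ ($f{\left(Y,M \right)} = \left(-2 + M\right) + Y = -2 + M + Y$)
$v{\left(K \right)} = -10 + 2 K$ ($v{\left(K \right)} = \left(5 - K\right) \left(-2\right) = -10 + 2 K$)
$g{\left(D \right)} = 4$
$I = -680$ ($I = \left(-10 + 2 \left(\left(-4\right) 0\right)\right) 4 \cdot 17 = \left(-10 + 2 \cdot 0\right) 4 \cdot 17 = \left(-10 + 0\right) 4 \cdot 17 = \left(-10\right) 4 \cdot 17 = \left(-40\right) 17 = -680$)
$I + 2071 = -680 + 2071 = 1391$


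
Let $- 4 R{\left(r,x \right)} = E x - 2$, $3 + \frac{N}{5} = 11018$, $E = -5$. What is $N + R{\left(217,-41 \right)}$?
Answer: $\frac{220097}{4} \approx 55024.0$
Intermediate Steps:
$N = 55075$ ($N = -15 + 5 \cdot 11018 = -15 + 55090 = 55075$)
$R{\left(r,x \right)} = \frac{1}{2} + \frac{5 x}{4}$ ($R{\left(r,x \right)} = - \frac{- 5 x - 2}{4} = - \frac{-2 - 5 x}{4} = \frac{1}{2} + \frac{5 x}{4}$)
$N + R{\left(217,-41 \right)} = 55075 + \left(\frac{1}{2} + \frac{5}{4} \left(-41\right)\right) = 55075 + \left(\frac{1}{2} - \frac{205}{4}\right) = 55075 - \frac{203}{4} = \frac{220097}{4}$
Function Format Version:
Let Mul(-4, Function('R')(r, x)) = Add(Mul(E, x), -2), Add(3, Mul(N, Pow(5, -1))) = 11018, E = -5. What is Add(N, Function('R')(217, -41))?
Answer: Rational(220097, 4) ≈ 55024.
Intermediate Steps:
N = 55075 (N = Add(-15, Mul(5, 11018)) = Add(-15, 55090) = 55075)
Function('R')(r, x) = Add(Rational(1, 2), Mul(Rational(5, 4), x)) (Function('R')(r, x) = Mul(Rational(-1, 4), Add(Mul(-5, x), -2)) = Mul(Rational(-1, 4), Add(-2, Mul(-5, x))) = Add(Rational(1, 2), Mul(Rational(5, 4), x)))
Add(N, Function('R')(217, -41)) = Add(55075, Add(Rational(1, 2), Mul(Rational(5, 4), -41))) = Add(55075, Add(Rational(1, 2), Rational(-205, 4))) = Add(55075, Rational(-203, 4)) = Rational(220097, 4)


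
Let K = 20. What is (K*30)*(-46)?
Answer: -27600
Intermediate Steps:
(K*30)*(-46) = (20*30)*(-46) = 600*(-46) = -27600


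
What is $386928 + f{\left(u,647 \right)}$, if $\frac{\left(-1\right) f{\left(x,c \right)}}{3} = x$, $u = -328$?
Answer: $387912$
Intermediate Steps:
$f{\left(x,c \right)} = - 3 x$
$386928 + f{\left(u,647 \right)} = 386928 - -984 = 386928 + 984 = 387912$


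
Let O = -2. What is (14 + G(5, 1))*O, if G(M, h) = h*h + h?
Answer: -32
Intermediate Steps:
G(M, h) = h + h² (G(M, h) = h² + h = h + h²)
(14 + G(5, 1))*O = (14 + 1*(1 + 1))*(-2) = (14 + 1*2)*(-2) = (14 + 2)*(-2) = 16*(-2) = -32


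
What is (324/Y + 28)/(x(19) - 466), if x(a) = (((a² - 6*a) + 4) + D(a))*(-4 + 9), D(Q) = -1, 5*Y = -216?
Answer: 41/1568 ≈ 0.026148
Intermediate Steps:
Y = -216/5 (Y = (⅕)*(-216) = -216/5 ≈ -43.200)
x(a) = 15 - 30*a + 5*a² (x(a) = (((a² - 6*a) + 4) - 1)*(-4 + 9) = ((4 + a² - 6*a) - 1)*5 = (3 + a² - 6*a)*5 = 15 - 30*a + 5*a²)
(324/Y + 28)/(x(19) - 466) = (324/(-216/5) + 28)/((15 - 30*19 + 5*19²) - 466) = (324*(-5/216) + 28)/((15 - 570 + 5*361) - 466) = (-15/2 + 28)/((15 - 570 + 1805) - 466) = 41/(2*(1250 - 466)) = (41/2)/784 = (41/2)*(1/784) = 41/1568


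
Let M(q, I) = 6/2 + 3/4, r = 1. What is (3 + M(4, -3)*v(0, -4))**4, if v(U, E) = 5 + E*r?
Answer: 531441/256 ≈ 2075.9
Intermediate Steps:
v(U, E) = 5 + E (v(U, E) = 5 + E*1 = 5 + E)
M(q, I) = 15/4 (M(q, I) = 6*(1/2) + 3*(1/4) = 3 + 3/4 = 15/4)
(3 + M(4, -3)*v(0, -4))**4 = (3 + 15*(5 - 4)/4)**4 = (3 + (15/4)*1)**4 = (3 + 15/4)**4 = (27/4)**4 = 531441/256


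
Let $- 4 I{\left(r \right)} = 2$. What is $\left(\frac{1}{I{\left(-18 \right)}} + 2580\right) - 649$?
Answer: $1929$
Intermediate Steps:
$I{\left(r \right)} = - \frac{1}{2}$ ($I{\left(r \right)} = \left(- \frac{1}{4}\right) 2 = - \frac{1}{2}$)
$\left(\frac{1}{I{\left(-18 \right)}} + 2580\right) - 649 = \left(\frac{1}{- \frac{1}{2}} + 2580\right) - 649 = \left(-2 + 2580\right) - 649 = 2578 - 649 = 1929$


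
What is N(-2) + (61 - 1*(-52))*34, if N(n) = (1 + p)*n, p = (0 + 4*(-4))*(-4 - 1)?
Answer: 3680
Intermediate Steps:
p = 80 (p = (0 - 16)*(-5) = -16*(-5) = 80)
N(n) = 81*n (N(n) = (1 + 80)*n = 81*n)
N(-2) + (61 - 1*(-52))*34 = 81*(-2) + (61 - 1*(-52))*34 = -162 + (61 + 52)*34 = -162 + 113*34 = -162 + 3842 = 3680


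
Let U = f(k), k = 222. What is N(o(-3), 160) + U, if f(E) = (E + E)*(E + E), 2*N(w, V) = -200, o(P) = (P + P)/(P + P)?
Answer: 197036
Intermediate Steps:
o(P) = 1 (o(P) = (2*P)/((2*P)) = (2*P)*(1/(2*P)) = 1)
N(w, V) = -100 (N(w, V) = (½)*(-200) = -100)
f(E) = 4*E² (f(E) = (2*E)*(2*E) = 4*E²)
U = 197136 (U = 4*222² = 4*49284 = 197136)
N(o(-3), 160) + U = -100 + 197136 = 197036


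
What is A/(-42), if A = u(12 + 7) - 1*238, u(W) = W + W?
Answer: 100/21 ≈ 4.7619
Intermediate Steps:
u(W) = 2*W
A = -200 (A = 2*(12 + 7) - 1*238 = 2*19 - 238 = 38 - 238 = -200)
A/(-42) = -200/(-42) = -200*(-1/42) = 100/21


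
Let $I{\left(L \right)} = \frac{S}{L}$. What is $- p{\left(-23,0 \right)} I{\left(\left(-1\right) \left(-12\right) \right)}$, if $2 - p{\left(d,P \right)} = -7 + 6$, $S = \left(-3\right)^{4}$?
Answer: $- \frac{81}{4} \approx -20.25$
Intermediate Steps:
$S = 81$
$p{\left(d,P \right)} = 3$ ($p{\left(d,P \right)} = 2 - \left(-7 + 6\right) = 2 - -1 = 2 + 1 = 3$)
$I{\left(L \right)} = \frac{81}{L}$
$- p{\left(-23,0 \right)} I{\left(\left(-1\right) \left(-12\right) \right)} = \left(-1\right) 3 \frac{81}{\left(-1\right) \left(-12\right)} = - 3 \cdot \frac{81}{12} = - 3 \cdot 81 \cdot \frac{1}{12} = \left(-3\right) \frac{27}{4} = - \frac{81}{4}$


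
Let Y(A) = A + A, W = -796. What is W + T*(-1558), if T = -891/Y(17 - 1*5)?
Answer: 228179/4 ≈ 57045.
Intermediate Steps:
Y(A) = 2*A
T = -297/8 (T = -891*1/(2*(17 - 1*5)) = -891*1/(2*(17 - 5)) = -891/(2*12) = -891/24 = -891*1/24 = -297/8 ≈ -37.125)
W + T*(-1558) = -796 - 297/8*(-1558) = -796 + 231363/4 = 228179/4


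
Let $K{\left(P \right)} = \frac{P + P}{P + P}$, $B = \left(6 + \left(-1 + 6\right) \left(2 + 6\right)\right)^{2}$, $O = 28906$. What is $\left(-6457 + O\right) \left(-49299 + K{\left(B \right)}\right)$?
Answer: $-1106690802$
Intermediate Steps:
$B = 2116$ ($B = \left(6 + 5 \cdot 8\right)^{2} = \left(6 + 40\right)^{2} = 46^{2} = 2116$)
$K{\left(P \right)} = 1$ ($K{\left(P \right)} = \frac{2 P}{2 P} = 2 P \frac{1}{2 P} = 1$)
$\left(-6457 + O\right) \left(-49299 + K{\left(B \right)}\right) = \left(-6457 + 28906\right) \left(-49299 + 1\right) = 22449 \left(-49298\right) = -1106690802$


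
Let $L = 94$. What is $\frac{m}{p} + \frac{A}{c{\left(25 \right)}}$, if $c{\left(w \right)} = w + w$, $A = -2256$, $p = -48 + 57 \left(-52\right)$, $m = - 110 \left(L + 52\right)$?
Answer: $- \frac{749009}{18825} \approx -39.788$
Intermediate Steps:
$m = -16060$ ($m = - 110 \left(94 + 52\right) = \left(-110\right) 146 = -16060$)
$p = -3012$ ($p = -48 - 2964 = -3012$)
$c{\left(w \right)} = 2 w$
$\frac{m}{p} + \frac{A}{c{\left(25 \right)}} = - \frac{16060}{-3012} - \frac{2256}{2 \cdot 25} = \left(-16060\right) \left(- \frac{1}{3012}\right) - \frac{2256}{50} = \frac{4015}{753} - \frac{1128}{25} = - \frac{749009}{18825}$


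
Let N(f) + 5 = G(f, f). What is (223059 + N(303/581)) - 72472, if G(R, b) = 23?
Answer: 150605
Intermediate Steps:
N(f) = 18 (N(f) = -5 + 23 = 18)
(223059 + N(303/581)) - 72472 = (223059 + 18) - 72472 = 223077 - 72472 = 150605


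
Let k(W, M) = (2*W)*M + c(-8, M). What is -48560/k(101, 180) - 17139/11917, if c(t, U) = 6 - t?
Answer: -601051753/216734479 ≈ -2.7732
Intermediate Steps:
k(W, M) = 14 + 2*M*W (k(W, M) = (2*W)*M + (6 - 1*(-8)) = 2*M*W + (6 + 8) = 2*M*W + 14 = 14 + 2*M*W)
-48560/k(101, 180) - 17139/11917 = -48560/(14 + 2*180*101) - 17139/11917 = -48560/(14 + 36360) - 17139*1/11917 = -48560/36374 - 17139/11917 = -48560*1/36374 - 17139/11917 = -24280/18187 - 17139/11917 = -601051753/216734479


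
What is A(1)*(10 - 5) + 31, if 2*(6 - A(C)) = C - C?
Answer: 61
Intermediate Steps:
A(C) = 6 (A(C) = 6 - (C - C)/2 = 6 - ½*0 = 6 + 0 = 6)
A(1)*(10 - 5) + 31 = 6*(10 - 5) + 31 = 6*5 + 31 = 30 + 31 = 61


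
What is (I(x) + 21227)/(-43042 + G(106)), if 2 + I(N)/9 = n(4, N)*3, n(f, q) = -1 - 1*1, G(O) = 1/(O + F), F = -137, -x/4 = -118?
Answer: -655805/1334303 ≈ -0.49150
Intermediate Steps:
x = 472 (x = -4*(-118) = 472)
G(O) = 1/(-137 + O) (G(O) = 1/(O - 137) = 1/(-137 + O))
n(f, q) = -2 (n(f, q) = -1 - 1 = -2)
I(N) = -72 (I(N) = -18 + 9*(-2*3) = -18 + 9*(-6) = -18 - 54 = -72)
(I(x) + 21227)/(-43042 + G(106)) = (-72 + 21227)/(-43042 + 1/(-137 + 106)) = 21155/(-43042 + 1/(-31)) = 21155/(-43042 - 1/31) = 21155/(-1334303/31) = 21155*(-31/1334303) = -655805/1334303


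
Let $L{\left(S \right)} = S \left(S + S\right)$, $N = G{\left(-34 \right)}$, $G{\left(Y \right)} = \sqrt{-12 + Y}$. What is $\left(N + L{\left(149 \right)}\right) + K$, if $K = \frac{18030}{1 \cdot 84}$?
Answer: $\frac{624633}{14} + i \sqrt{46} \approx 44617.0 + 6.7823 i$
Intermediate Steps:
$N = i \sqrt{46}$ ($N = \sqrt{-12 - 34} = \sqrt{-46} = i \sqrt{46} \approx 6.7823 i$)
$L{\left(S \right)} = 2 S^{2}$ ($L{\left(S \right)} = S 2 S = 2 S^{2}$)
$K = \frac{3005}{14}$ ($K = \frac{18030}{84} = 18030 \cdot \frac{1}{84} = \frac{3005}{14} \approx 214.64$)
$\left(N + L{\left(149 \right)}\right) + K = \left(i \sqrt{46} + 2 \cdot 149^{2}\right) + \frac{3005}{14} = \left(i \sqrt{46} + 2 \cdot 22201\right) + \frac{3005}{14} = \left(i \sqrt{46} + 44402\right) + \frac{3005}{14} = \left(44402 + i \sqrt{46}\right) + \frac{3005}{14} = \frac{624633}{14} + i \sqrt{46}$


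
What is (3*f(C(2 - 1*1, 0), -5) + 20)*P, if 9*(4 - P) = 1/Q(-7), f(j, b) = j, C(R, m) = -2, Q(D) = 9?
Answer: 4522/81 ≈ 55.827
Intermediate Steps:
P = 323/81 (P = 4 - ⅑/9 = 4 - ⅑*⅑ = 4 - 1/81 = 323/81 ≈ 3.9877)
(3*f(C(2 - 1*1, 0), -5) + 20)*P = (3*(-2) + 20)*(323/81) = (-6 + 20)*(323/81) = 14*(323/81) = 4522/81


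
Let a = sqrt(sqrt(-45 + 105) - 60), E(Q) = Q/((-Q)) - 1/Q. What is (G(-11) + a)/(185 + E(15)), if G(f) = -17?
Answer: -255/2759 + 15*I*sqrt(60 - 2*sqrt(15))/2759 ≈ -0.092425 + 0.039301*I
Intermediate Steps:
E(Q) = -1 - 1/Q (E(Q) = Q*(-1/Q) - 1/Q = -1 - 1/Q)
a = sqrt(-60 + 2*sqrt(15)) (a = sqrt(sqrt(60) - 60) = sqrt(2*sqrt(15) - 60) = sqrt(-60 + 2*sqrt(15)) ≈ 7.2287*I)
(G(-11) + a)/(185 + E(15)) = (-17 + sqrt(-60 + 2*sqrt(15)))/(185 + (-1 - 1*15)/15) = (-17 + sqrt(-60 + 2*sqrt(15)))/(185 + (-1 - 15)/15) = (-17 + sqrt(-60 + 2*sqrt(15)))/(185 + (1/15)*(-16)) = (-17 + sqrt(-60 + 2*sqrt(15)))/(185 - 16/15) = (-17 + sqrt(-60 + 2*sqrt(15)))/(2759/15) = (-17 + sqrt(-60 + 2*sqrt(15)))*(15/2759) = -255/2759 + 15*sqrt(-60 + 2*sqrt(15))/2759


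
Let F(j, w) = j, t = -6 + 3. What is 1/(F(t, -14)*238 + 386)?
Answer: -1/328 ≈ -0.0030488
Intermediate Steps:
t = -3
1/(F(t, -14)*238 + 386) = 1/(-3*238 + 386) = 1/(-714 + 386) = 1/(-328) = -1/328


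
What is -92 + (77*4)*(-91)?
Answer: -28120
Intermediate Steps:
-92 + (77*4)*(-91) = -92 + 308*(-91) = -92 - 28028 = -28120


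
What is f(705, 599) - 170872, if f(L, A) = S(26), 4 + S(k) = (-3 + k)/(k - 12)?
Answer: -2392241/14 ≈ -1.7087e+5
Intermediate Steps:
S(k) = -4 + (-3 + k)/(-12 + k) (S(k) = -4 + (-3 + k)/(k - 12) = -4 + (-3 + k)/(-12 + k))
f(L, A) = -33/14 (f(L, A) = 3*(15 - 1*26)/(-12 + 26) = 3*(15 - 26)/14 = 3*(1/14)*(-11) = -33/14)
f(705, 599) - 170872 = -33/14 - 170872 = -2392241/14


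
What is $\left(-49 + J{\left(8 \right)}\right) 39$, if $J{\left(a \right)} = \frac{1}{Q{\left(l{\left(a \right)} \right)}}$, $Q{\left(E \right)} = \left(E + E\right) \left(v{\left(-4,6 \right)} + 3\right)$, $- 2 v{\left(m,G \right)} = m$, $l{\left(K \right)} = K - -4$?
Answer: $- \frac{76427}{40} \approx -1910.7$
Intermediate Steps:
$l{\left(K \right)} = 4 + K$ ($l{\left(K \right)} = K + 4 = 4 + K$)
$v{\left(m,G \right)} = - \frac{m}{2}$
$Q{\left(E \right)} = 10 E$ ($Q{\left(E \right)} = \left(E + E\right) \left(\left(- \frac{1}{2}\right) \left(-4\right) + 3\right) = 2 E \left(2 + 3\right) = 2 E 5 = 10 E$)
$J{\left(a \right)} = \frac{1}{40 + 10 a}$ ($J{\left(a \right)} = \frac{1}{10 \left(4 + a\right)} = \frac{1}{40 + 10 a}$)
$\left(-49 + J{\left(8 \right)}\right) 39 = \left(-49 + \frac{1}{10 \left(4 + 8\right)}\right) 39 = \left(-49 + \frac{1}{10 \cdot 12}\right) 39 = \left(-49 + \frac{1}{10} \cdot \frac{1}{12}\right) 39 = \left(-49 + \frac{1}{120}\right) 39 = \left(- \frac{5879}{120}\right) 39 = - \frac{76427}{40}$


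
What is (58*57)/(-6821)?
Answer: -174/359 ≈ -0.48468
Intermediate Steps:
(58*57)/(-6821) = 3306*(-1/6821) = -174/359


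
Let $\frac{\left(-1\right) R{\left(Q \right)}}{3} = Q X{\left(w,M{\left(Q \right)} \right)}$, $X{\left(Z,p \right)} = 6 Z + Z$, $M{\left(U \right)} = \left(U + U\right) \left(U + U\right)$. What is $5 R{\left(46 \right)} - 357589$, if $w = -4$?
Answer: $-338269$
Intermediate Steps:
$M{\left(U \right)} = 4 U^{2}$ ($M{\left(U \right)} = 2 U 2 U = 4 U^{2}$)
$X{\left(Z,p \right)} = 7 Z$
$R{\left(Q \right)} = 84 Q$ ($R{\left(Q \right)} = - 3 Q 7 \left(-4\right) = - 3 Q \left(-28\right) = - 3 \left(- 28 Q\right) = 84 Q$)
$5 R{\left(46 \right)} - 357589 = 5 \cdot 84 \cdot 46 - 357589 = 5 \cdot 3864 - 357589 = 19320 - 357589 = -338269$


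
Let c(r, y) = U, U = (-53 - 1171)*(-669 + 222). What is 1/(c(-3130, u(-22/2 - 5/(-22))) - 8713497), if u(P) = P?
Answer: -1/8166369 ≈ -1.2245e-7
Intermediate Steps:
U = 547128 (U = -1224*(-447) = 547128)
c(r, y) = 547128
1/(c(-3130, u(-22/2 - 5/(-22))) - 8713497) = 1/(547128 - 8713497) = 1/(-8166369) = -1/8166369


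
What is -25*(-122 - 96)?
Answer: 5450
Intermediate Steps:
-25*(-122 - 96) = -25*(-218) = 5450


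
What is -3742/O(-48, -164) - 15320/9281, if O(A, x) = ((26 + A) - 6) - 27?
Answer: 33886902/510455 ≈ 66.386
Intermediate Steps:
O(A, x) = -7 + A (O(A, x) = (20 + A) - 27 = -7 + A)
-3742/O(-48, -164) - 15320/9281 = -3742/(-7 - 48) - 15320/9281 = -3742/(-55) - 15320*1/9281 = -3742*(-1/55) - 15320/9281 = 3742/55 - 15320/9281 = 33886902/510455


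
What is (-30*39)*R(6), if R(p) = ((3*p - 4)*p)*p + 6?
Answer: -596700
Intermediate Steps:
R(p) = 6 + p²*(-4 + 3*p) (R(p) = ((-4 + 3*p)*p)*p + 6 = (p*(-4 + 3*p))*p + 6 = p²*(-4 + 3*p) + 6 = 6 + p²*(-4 + 3*p))
(-30*39)*R(6) = (-30*39)*(6 - 4*6² + 3*6³) = -1170*(6 - 4*36 + 3*216) = -1170*(6 - 144 + 648) = -1170*510 = -596700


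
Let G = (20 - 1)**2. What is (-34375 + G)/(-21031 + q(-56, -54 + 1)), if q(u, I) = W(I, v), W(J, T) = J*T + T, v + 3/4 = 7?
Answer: 17007/10678 ≈ 1.5927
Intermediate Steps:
v = 25/4 (v = -3/4 + 7 = 25/4 ≈ 6.2500)
W(J, T) = T + J*T
q(u, I) = 25/4 + 25*I/4 (q(u, I) = 25*(1 + I)/4 = 25/4 + 25*I/4)
G = 361 (G = 19**2 = 361)
(-34375 + G)/(-21031 + q(-56, -54 + 1)) = (-34375 + 361)/(-21031 + (25/4 + 25*(-54 + 1)/4)) = -34014/(-21031 + (25/4 + (25/4)*(-53))) = -34014/(-21031 + (25/4 - 1325/4)) = -34014/(-21031 - 325) = -34014/(-21356) = -34014*(-1/21356) = 17007/10678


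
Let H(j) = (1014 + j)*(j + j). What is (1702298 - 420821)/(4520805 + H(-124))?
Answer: 1281477/4300085 ≈ 0.29801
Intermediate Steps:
H(j) = 2*j*(1014 + j) (H(j) = (1014 + j)*(2*j) = 2*j*(1014 + j))
(1702298 - 420821)/(4520805 + H(-124)) = (1702298 - 420821)/(4520805 + 2*(-124)*(1014 - 124)) = 1281477/(4520805 + 2*(-124)*890) = 1281477/(4520805 - 220720) = 1281477/4300085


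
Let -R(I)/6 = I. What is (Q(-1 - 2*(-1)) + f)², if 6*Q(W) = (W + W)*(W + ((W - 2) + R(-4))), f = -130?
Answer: 14884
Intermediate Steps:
R(I) = -6*I
Q(W) = W*(22 + 2*W)/3 (Q(W) = ((W + W)*(W + ((W - 2) - 6*(-4))))/6 = ((2*W)*(W + ((-2 + W) + 24)))/6 = ((2*W)*(W + (22 + W)))/6 = ((2*W)*(22 + 2*W))/6 = (2*W*(22 + 2*W))/6 = W*(22 + 2*W)/3)
(Q(-1 - 2*(-1)) + f)² = (2*(-1 - 2*(-1))*(11 + (-1 - 2*(-1)))/3 - 130)² = (2*(-1 + 2)*(11 + (-1 + 2))/3 - 130)² = ((⅔)*1*(11 + 1) - 130)² = ((⅔)*1*12 - 130)² = (8 - 130)² = (-122)² = 14884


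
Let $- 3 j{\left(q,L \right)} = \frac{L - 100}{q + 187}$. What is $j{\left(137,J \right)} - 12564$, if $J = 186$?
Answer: $- \frac{6106147}{486} \approx -12564.0$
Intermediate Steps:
$j{\left(q,L \right)} = - \frac{-100 + L}{3 \left(187 + q\right)}$ ($j{\left(q,L \right)} = - \frac{\left(L - 100\right) \frac{1}{q + 187}}{3} = - \frac{\left(-100 + L\right) \frac{1}{187 + q}}{3} = - \frac{\frac{1}{187 + q} \left(-100 + L\right)}{3} = - \frac{-100 + L}{3 \left(187 + q\right)}$)
$j{\left(137,J \right)} - 12564 = \frac{100 - 186}{3 \left(187 + 137\right)} - 12564 = \frac{100 - 186}{3 \cdot 324} - 12564 = \frac{1}{3} \cdot \frac{1}{324} \left(-86\right) - 12564 = - \frac{43}{486} - 12564 = - \frac{6106147}{486}$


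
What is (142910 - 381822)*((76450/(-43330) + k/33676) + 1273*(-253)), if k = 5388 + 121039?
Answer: 2806941775031343568/36479527 ≈ 7.6946e+10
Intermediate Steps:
k = 126427
(142910 - 381822)*((76450/(-43330) + k/33676) + 1273*(-253)) = (142910 - 381822)*((76450/(-43330) + 126427/33676) + 1273*(-253)) = -238912*((76450*(-1/43330) + 126427*(1/33676)) - 322069) = -238912*((-7645/4333 + 126427/33676) - 322069) = -238912*(290355171/145918108 - 322069) = -238912*(-46995408770281/145918108) = 2806941775031343568/36479527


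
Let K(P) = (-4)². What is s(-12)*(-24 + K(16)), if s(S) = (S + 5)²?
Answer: -392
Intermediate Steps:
K(P) = 16
s(S) = (5 + S)²
s(-12)*(-24 + K(16)) = (5 - 12)²*(-24 + 16) = (-7)²*(-8) = 49*(-8) = -392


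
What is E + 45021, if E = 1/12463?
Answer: 561096724/12463 ≈ 45021.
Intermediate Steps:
E = 1/12463 ≈ 8.0238e-5
E + 45021 = 1/12463 + 45021 = 561096724/12463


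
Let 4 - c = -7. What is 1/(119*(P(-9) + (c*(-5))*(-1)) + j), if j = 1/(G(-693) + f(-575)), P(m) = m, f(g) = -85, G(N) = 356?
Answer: 271/1483455 ≈ 0.00018268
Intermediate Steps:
c = 11 (c = 4 - 1*(-7) = 4 + 7 = 11)
j = 1/271 (j = 1/(356 - 85) = 1/271 ≈ 0.0036900)
1/(119*(P(-9) + (c*(-5))*(-1)) + j) = 1/(119*(-9 + (11*(-5))*(-1)) + 1/271) = 1/(119*(-9 - 55*(-1)) + 1/271) = 1/(119*(-9 + 55) + 1/271) = 1/(119*46 + 1/271) = 1/(5474 + 1/271) = 1/(1483455/271) = 271/1483455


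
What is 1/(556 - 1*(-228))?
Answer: 1/784 ≈ 0.0012755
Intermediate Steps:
1/(556 - 1*(-228)) = 1/(556 + 228) = 1/784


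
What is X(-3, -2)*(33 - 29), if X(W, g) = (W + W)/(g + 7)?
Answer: -24/5 ≈ -4.8000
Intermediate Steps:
X(W, g) = 2*W/(7 + g) (X(W, g) = (2*W)/(7 + g) = 2*W/(7 + g))
X(-3, -2)*(33 - 29) = (2*(-3)/(7 - 2))*(33 - 29) = (2*(-3)/5)*4 = (2*(-3)*(1/5))*4 = -6/5*4 = -24/5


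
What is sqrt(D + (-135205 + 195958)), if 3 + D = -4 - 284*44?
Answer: 5*sqrt(1930) ≈ 219.66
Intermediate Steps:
D = -12503 (D = -3 + (-4 - 284*44) = -3 + (-4 - 12496) = -3 - 12500 = -12503)
sqrt(D + (-135205 + 195958)) = sqrt(-12503 + (-135205 + 195958)) = sqrt(-12503 + 60753) = sqrt(48250) = 5*sqrt(1930)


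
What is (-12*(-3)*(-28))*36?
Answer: -36288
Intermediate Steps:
(-12*(-3)*(-28))*36 = (36*(-28))*36 = -1008*36 = -36288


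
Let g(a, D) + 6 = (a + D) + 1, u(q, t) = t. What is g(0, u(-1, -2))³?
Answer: -343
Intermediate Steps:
g(a, D) = -5 + D + a (g(a, D) = -6 + ((a + D) + 1) = -6 + ((D + a) + 1) = -6 + (1 + D + a) = -5 + D + a)
g(0, u(-1, -2))³ = (-5 - 2 + 0)³ = (-7)³ = -343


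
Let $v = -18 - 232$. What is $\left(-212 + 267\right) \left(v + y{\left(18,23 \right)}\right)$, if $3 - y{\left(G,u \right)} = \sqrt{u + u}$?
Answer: $-13585 - 55 \sqrt{46} \approx -13958.0$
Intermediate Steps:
$v = -250$ ($v = -18 - 232 = -250$)
$y{\left(G,u \right)} = 3 - \sqrt{2} \sqrt{u}$ ($y{\left(G,u \right)} = 3 - \sqrt{u + u} = 3 - \sqrt{2 u} = 3 - \sqrt{2} \sqrt{u}$)
$\left(-212 + 267\right) \left(v + y{\left(18,23 \right)}\right) = \left(-212 + 267\right) \left(-250 + \left(3 - \sqrt{2} \sqrt{23}\right)\right) = 55 \left(-250 + \left(3 - \sqrt{46}\right)\right) = 55 \left(-247 - \sqrt{46}\right) = -13585 - 55 \sqrt{46}$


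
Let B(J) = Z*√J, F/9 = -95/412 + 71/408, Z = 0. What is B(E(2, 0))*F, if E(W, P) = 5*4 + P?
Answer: 0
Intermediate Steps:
E(W, P) = 20 + P
F = -7131/14008 (F = 9*(-95/412 + 71/408) = 9*(-2377/42024) = -7131/14008 ≈ -0.50907)
B(J) = 0 (B(J) = 0*√J = 0)
B(E(2, 0))*F = 0*(-7131/14008) = 0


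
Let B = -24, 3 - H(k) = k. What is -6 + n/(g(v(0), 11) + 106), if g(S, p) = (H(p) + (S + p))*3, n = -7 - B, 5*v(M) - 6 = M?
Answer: -3473/593 ≈ -5.8567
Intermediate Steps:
H(k) = 3 - k
v(M) = 6/5 + M/5
n = 17 (n = -7 - 1*(-24) = -7 + 24 = 17)
g(S, p) = 9 + 3*S (g(S, p) = ((3 - p) + (S + p))*3 = (3 + S)*3 = 9 + 3*S)
-6 + n/(g(v(0), 11) + 106) = -6 + 17/((9 + 3*(6/5 + (1/5)*0)) + 106) = -6 + 17/((9 + 3*(6/5 + 0)) + 106) = -6 + 17/((9 + 3*(6/5)) + 106) = -6 + 17/((9 + 18/5) + 106) = -6 + 17/(63/5 + 106) = -6 + 17/(593/5) = -6 + (5/593)*17 = -6 + 85/593 = -3473/593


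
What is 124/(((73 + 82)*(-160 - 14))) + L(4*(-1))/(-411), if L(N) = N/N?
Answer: -419/59595 ≈ -0.0070308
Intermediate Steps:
L(N) = 1
124/(((73 + 82)*(-160 - 14))) + L(4*(-1))/(-411) = 124/(((73 + 82)*(-160 - 14))) + 1/(-411) = 124/((155*(-174))) + 1*(-1/411) = 124/(-26970) - 1/411 = 124*(-1/26970) - 1/411 = -2/435 - 1/411 = -419/59595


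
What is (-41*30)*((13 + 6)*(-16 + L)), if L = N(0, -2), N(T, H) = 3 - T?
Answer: 303810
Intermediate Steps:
L = 3 (L = 3 - 1*0 = 3 + 0 = 3)
(-41*30)*((13 + 6)*(-16 + L)) = (-41*30)*((13 + 6)*(-16 + 3)) = -23370*(-13) = -1230*(-247) = 303810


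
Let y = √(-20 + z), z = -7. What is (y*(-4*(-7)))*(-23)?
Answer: -1932*I*√3 ≈ -3346.3*I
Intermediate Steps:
y = 3*I*√3 (y = √(-20 - 7) = √(-27) = 3*I*√3 ≈ 5.1962*I)
(y*(-4*(-7)))*(-23) = ((3*I*√3)*(-4*(-7)))*(-23) = ((3*I*√3)*28)*(-23) = (84*I*√3)*(-23) = -1932*I*√3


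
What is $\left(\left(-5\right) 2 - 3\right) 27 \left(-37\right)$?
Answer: $12987$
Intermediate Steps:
$\left(\left(-5\right) 2 - 3\right) 27 \left(-37\right) = \left(-10 - 3\right) 27 \left(-37\right) = \left(-13\right) 27 \left(-37\right) = \left(-351\right) \left(-37\right) = 12987$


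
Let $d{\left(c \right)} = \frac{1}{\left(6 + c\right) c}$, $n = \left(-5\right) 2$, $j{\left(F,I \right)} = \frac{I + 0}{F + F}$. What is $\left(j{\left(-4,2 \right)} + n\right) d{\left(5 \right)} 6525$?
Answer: $- \frac{53505}{44} \approx -1216.0$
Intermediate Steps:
$j{\left(F,I \right)} = \frac{I}{2 F}$
$n = -10$
$d{\left(c \right)} = \frac{1}{c \left(6 + c\right)}$
$\left(j{\left(-4,2 \right)} + n\right) d{\left(5 \right)} 6525 = \left(\frac{1}{2} \cdot 2 \frac{1}{-4} - 10\right) \frac{1}{5 \left(6 + 5\right)} 6525 = \left(\frac{1}{2} \cdot 2 \left(- \frac{1}{4}\right) - 10\right) \frac{1}{5 \cdot 11} \cdot 6525 = \left(- \frac{1}{4} - 10\right) \frac{1}{5} \cdot \frac{1}{11} \cdot 6525 = \left(- \frac{41}{4}\right) \frac{1}{55} \cdot 6525 = \left(- \frac{41}{220}\right) 6525 = - \frac{53505}{44}$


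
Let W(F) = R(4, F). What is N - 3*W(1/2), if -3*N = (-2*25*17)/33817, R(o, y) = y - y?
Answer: 850/101451 ≈ 0.0083784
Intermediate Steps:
R(o, y) = 0
W(F) = 0
N = 850/101451 (N = --2*25*17/(3*33817) = -(-50*17)/(3*33817) = -(-850)/(3*33817) = -⅓*(-850/33817) = 850/101451 ≈ 0.0083784)
N - 3*W(1/2) = 850/101451 - 3*0 = 850/101451 + 0 = 850/101451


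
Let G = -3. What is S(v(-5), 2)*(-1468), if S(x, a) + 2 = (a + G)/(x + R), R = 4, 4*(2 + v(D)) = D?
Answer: 14680/3 ≈ 4893.3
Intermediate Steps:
v(D) = -2 + D/4
S(x, a) = -2 + (-3 + a)/(4 + x) (S(x, a) = -2 + (a - 3)/(x + 4) = -2 + (-3 + a)/(4 + x))
S(v(-5), 2)*(-1468) = ((-11 + 2 - 2*(-2 + (1/4)*(-5)))/(4 + (-2 + (1/4)*(-5))))*(-1468) = ((-11 + 2 - 2*(-2 - 5/4))/(4 + (-2 - 5/4)))*(-1468) = ((-11 + 2 - 2*(-13/4))/(4 - 13/4))*(-1468) = ((-11 + 2 + 13/2)/(3/4))*(-1468) = ((4/3)*(-5/2))*(-1468) = -10/3*(-1468) = 14680/3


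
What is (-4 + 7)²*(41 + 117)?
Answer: 1422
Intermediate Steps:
(-4 + 7)²*(41 + 117) = 3²*158 = 9*158 = 1422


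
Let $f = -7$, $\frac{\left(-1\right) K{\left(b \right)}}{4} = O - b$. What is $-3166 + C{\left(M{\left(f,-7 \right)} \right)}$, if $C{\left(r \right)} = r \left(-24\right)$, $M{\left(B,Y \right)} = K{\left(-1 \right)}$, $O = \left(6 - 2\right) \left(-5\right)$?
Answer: $-4990$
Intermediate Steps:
$O = -20$ ($O = 4 \left(-5\right) = -20$)
$K{\left(b \right)} = 80 + 4 b$ ($K{\left(b \right)} = - 4 \left(-20 - b\right) = 80 + 4 b$)
$M{\left(B,Y \right)} = 76$ ($M{\left(B,Y \right)} = 80 + 4 \left(-1\right) = 80 - 4 = 76$)
$C{\left(r \right)} = - 24 r$
$-3166 + C{\left(M{\left(f,-7 \right)} \right)} = -3166 - 1824 = -4990$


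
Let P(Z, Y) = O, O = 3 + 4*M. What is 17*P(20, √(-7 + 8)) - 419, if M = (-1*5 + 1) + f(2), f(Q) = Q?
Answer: -504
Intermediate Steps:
M = -2 (M = (-1*5 + 1) + 2 = (-5 + 1) + 2 = -4 + 2 = -2)
O = -5 (O = 3 + 4*(-2) = 3 - 8 = -5)
P(Z, Y) = -5
17*P(20, √(-7 + 8)) - 419 = 17*(-5) - 419 = -85 - 419 = -504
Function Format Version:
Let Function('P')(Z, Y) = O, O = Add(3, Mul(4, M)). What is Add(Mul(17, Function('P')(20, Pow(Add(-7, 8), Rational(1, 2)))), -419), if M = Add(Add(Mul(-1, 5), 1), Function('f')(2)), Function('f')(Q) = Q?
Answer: -504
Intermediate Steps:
M = -2 (M = Add(Add(Mul(-1, 5), 1), 2) = Add(Add(-5, 1), 2) = Add(-4, 2) = -2)
O = -5 (O = Add(3, Mul(4, -2)) = Add(3, -8) = -5)
Function('P')(Z, Y) = -5
Add(Mul(17, Function('P')(20, Pow(Add(-7, 8), Rational(1, 2)))), -419) = Add(Mul(17, -5), -419) = Add(-85, -419) = -504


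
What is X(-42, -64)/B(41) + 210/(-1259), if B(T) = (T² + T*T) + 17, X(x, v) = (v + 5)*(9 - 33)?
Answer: 1073154/4254161 ≈ 0.25226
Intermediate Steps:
X(x, v) = -120 - 24*v (X(x, v) = (5 + v)*(-24) = -120 - 24*v)
B(T) = 17 + 2*T² (B(T) = (T² + T²) + 17 = 2*T² + 17 = 17 + 2*T²)
X(-42, -64)/B(41) + 210/(-1259) = (-120 - 24*(-64))/(17 + 2*41²) + 210/(-1259) = (-120 + 1536)/(17 + 2*1681) + 210*(-1/1259) = 1416/(17 + 3362) - 210/1259 = 1416/3379 - 210/1259 = 1073154/4254161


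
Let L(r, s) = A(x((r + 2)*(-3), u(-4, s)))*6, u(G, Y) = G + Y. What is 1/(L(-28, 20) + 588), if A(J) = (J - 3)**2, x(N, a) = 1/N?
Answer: 1014/650521 ≈ 0.0015588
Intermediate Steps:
A(J) = (-3 + J)**2
L(r, s) = 6*(-3 + 1/(-6 - 3*r))**2 (L(r, s) = (-3 + 1/((r + 2)*(-3)))**2*6 = (-3 + 1/((2 + r)*(-3)))**2*6 = (-3 + 1/(-6 - 3*r))**2*6 = 6*(-3 + 1/(-6 - 3*r))**2)
1/(L(-28, 20) + 588) = 1/(2*(19 + 9*(-28))**2/(3*(2 - 28)**2) + 588) = 1/((2/3)*(19 - 252)**2/(-26)**2 + 588) = 1/((2/3)*(1/676)*(-233)**2 + 588) = 1/((2/3)*(1/676)*54289 + 588) = 1/(54289/1014 + 588) = 1/(650521/1014) = 1014/650521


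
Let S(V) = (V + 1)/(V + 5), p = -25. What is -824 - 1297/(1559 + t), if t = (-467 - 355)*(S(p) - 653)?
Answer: -2213841517/2686693 ≈ -824.00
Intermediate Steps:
S(V) = (1 + V)/(5 + V)
t = 2678898/5 (t = (-467 - 355)*((1 - 25)/(5 - 25) - 653) = -822*(-24/(-20) - 653) = -822*(-1/20*(-24) - 653) = -822*(6/5 - 653) = -822*(-3259/5) = 2678898/5 ≈ 5.3578e+5)
-824 - 1297/(1559 + t) = -824 - 1297/(1559 + 2678898/5) = -824 - 1297/2686693/5 = -824 - 1297*5/2686693 = -824 - 6485/2686693 = -2213841517/2686693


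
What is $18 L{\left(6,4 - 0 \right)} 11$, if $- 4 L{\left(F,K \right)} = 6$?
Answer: $-297$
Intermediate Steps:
$L{\left(F,K \right)} = - \frac{3}{2}$ ($L{\left(F,K \right)} = \left(- \frac{1}{4}\right) 6 = - \frac{3}{2}$)
$18 L{\left(6,4 - 0 \right)} 11 = 18 \left(- \frac{3}{2}\right) 11 = \left(-27\right) 11 = -297$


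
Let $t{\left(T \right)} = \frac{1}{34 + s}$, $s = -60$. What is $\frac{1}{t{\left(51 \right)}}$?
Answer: $-26$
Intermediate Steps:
$t{\left(T \right)} = - \frac{1}{26}$ ($t{\left(T \right)} = \frac{1}{34 - 60} = \frac{1}{-26} = - \frac{1}{26}$)
$\frac{1}{t{\left(51 \right)}} = \frac{1}{- \frac{1}{26}} = -26$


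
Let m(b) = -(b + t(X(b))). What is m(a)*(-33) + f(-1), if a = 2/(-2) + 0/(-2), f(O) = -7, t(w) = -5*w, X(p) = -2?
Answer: 290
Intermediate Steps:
a = -1 (a = 2*(-½) + 0*(-½) = -1 + 0 = -1)
m(b) = -10 - b (m(b) = -(b - 5*(-2)) = -(b + 10) = -(10 + b) = -10 - b)
m(a)*(-33) + f(-1) = (-10 - 1*(-1))*(-33) - 7 = (-10 + 1)*(-33) - 7 = -9*(-33) - 7 = 297 - 7 = 290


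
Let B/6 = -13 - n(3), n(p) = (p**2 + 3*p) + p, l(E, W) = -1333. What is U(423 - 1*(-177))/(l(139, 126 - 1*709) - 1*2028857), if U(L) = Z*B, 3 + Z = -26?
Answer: -986/338365 ≈ -0.0029140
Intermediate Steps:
Z = -29 (Z = -3 - 26 = -29)
n(p) = p**2 + 4*p
B = -204 (B = 6*(-13 - 3*(4 + 3)) = 6*(-13 - 3*7) = 6*(-13 - 1*21) = 6*(-13 - 21) = 6*(-34) = -204)
U(L) = 5916 (U(L) = -29*(-204) = 5916)
U(423 - 1*(-177))/(l(139, 126 - 1*709) - 1*2028857) = 5916/(-1333 - 1*2028857) = 5916/(-1333 - 2028857) = 5916/(-2030190) = 5916*(-1/2030190) = -986/338365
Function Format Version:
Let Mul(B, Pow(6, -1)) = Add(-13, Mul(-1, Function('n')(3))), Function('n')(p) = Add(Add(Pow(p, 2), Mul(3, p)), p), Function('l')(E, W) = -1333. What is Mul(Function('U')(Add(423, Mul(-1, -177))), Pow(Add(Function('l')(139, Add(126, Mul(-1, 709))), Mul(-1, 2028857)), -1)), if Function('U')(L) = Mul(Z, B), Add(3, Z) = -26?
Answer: Rational(-986, 338365) ≈ -0.0029140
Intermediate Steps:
Z = -29 (Z = Add(-3, -26) = -29)
Function('n')(p) = Add(Pow(p, 2), Mul(4, p))
B = -204 (B = Mul(6, Add(-13, Mul(-1, Mul(3, Add(4, 3))))) = Mul(6, Add(-13, Mul(-1, Mul(3, 7)))) = Mul(6, Add(-13, Mul(-1, 21))) = Mul(6, Add(-13, -21)) = Mul(6, -34) = -204)
Function('U')(L) = 5916 (Function('U')(L) = Mul(-29, -204) = 5916)
Mul(Function('U')(Add(423, Mul(-1, -177))), Pow(Add(Function('l')(139, Add(126, Mul(-1, 709))), Mul(-1, 2028857)), -1)) = Mul(5916, Pow(Add(-1333, Mul(-1, 2028857)), -1)) = Mul(5916, Pow(Add(-1333, -2028857), -1)) = Mul(5916, Pow(-2030190, -1)) = Mul(5916, Rational(-1, 2030190)) = Rational(-986, 338365)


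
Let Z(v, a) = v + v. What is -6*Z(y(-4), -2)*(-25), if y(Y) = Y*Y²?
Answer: -19200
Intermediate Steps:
y(Y) = Y³
Z(v, a) = 2*v
-6*Z(y(-4), -2)*(-25) = -12*(-4)³*(-25) = -12*(-64)*(-25) = -6*(-128)*(-25) = 768*(-25) = -19200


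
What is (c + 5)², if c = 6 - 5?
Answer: 36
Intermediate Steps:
c = 1
(c + 5)² = (1 + 5)² = 6² = 36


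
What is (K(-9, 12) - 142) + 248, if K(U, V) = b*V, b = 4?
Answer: 154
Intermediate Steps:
K(U, V) = 4*V
(K(-9, 12) - 142) + 248 = (4*12 - 142) + 248 = (48 - 142) + 248 = -94 + 248 = 154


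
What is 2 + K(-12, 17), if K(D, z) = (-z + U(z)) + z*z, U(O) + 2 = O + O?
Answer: 306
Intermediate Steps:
U(O) = -2 + 2*O (U(O) = -2 + (O + O) = -2 + 2*O)
K(D, z) = -2 + z + z² (K(D, z) = (-z + (-2 + 2*z)) + z*z = (-2 + z) + z² = -2 + z + z²)
2 + K(-12, 17) = 2 + (-2 + 17 + 17²) = 2 + (-2 + 17 + 289) = 2 + 304 = 306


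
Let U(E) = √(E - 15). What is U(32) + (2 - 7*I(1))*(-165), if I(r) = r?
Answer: 825 + √17 ≈ 829.12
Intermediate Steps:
U(E) = √(-15 + E)
U(32) + (2 - 7*I(1))*(-165) = √(-15 + 32) + (2 - 7*1)*(-165) = √17 + (2 - 7)*(-165) = √17 - 5*(-165) = √17 + 825 = 825 + √17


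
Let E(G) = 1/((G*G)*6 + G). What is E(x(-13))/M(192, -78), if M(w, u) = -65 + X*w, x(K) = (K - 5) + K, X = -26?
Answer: -1/29001895 ≈ -3.4480e-8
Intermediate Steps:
x(K) = -5 + 2*K (x(K) = (-5 + K) + K = -5 + 2*K)
M(w, u) = -65 - 26*w
E(G) = 1/(G + 6*G²) (E(G) = 1/(G²*6 + G) = 1/(6*G² + G) = 1/(G + 6*G²))
E(x(-13))/M(192, -78) = (1/((-5 + 2*(-13))*(1 + 6*(-5 + 2*(-13)))))/(-65 - 26*192) = (1/((-5 - 26)*(1 + 6*(-5 - 26))))/(-65 - 4992) = (1/((-31)*(1 + 6*(-31))))/(-5057) = -1/(31*(1 - 186))*(-1/5057) = -1/31/(-185)*(-1/5057) = -1/31*(-1/185)*(-1/5057) = (1/5735)*(-1/5057) = -1/29001895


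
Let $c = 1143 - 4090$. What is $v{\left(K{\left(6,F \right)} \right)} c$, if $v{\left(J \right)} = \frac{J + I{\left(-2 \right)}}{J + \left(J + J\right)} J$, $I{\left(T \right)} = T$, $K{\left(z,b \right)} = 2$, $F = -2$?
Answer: $0$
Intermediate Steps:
$c = -2947$ ($c = 1143 - 4090 = -2947$)
$v{\left(J \right)} = - \frac{2}{3} + \frac{J}{3}$ ($v{\left(J \right)} = \frac{J - 2}{J + \left(J + J\right)} J = \frac{-2 + J}{J + 2 J} J = \frac{-2 + J}{3 J} J = - \frac{2}{3} + \frac{J}{3}$)
$v{\left(K{\left(6,F \right)} \right)} c = \left(- \frac{2}{3} + \frac{1}{3} \cdot 2\right) \left(-2947\right) = \left(- \frac{2}{3} + \frac{2}{3}\right) \left(-2947\right) = 0 \left(-2947\right) = 0$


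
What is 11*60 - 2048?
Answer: -1388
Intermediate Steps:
11*60 - 2048 = 660 - 2048 = -1388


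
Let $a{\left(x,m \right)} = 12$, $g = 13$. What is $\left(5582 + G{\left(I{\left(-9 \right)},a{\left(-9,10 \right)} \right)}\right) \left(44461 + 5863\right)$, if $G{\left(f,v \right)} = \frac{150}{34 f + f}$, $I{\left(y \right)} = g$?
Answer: $\frac{25564189408}{91} \approx 2.8093 \cdot 10^{8}$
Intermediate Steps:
$I{\left(y \right)} = 13$
$G{\left(f,v \right)} = \frac{30}{7 f}$ ($G{\left(f,v \right)} = \frac{150}{35 f} = 150 \frac{1}{35 f} = \frac{30}{7 f}$)
$\left(5582 + G{\left(I{\left(-9 \right)},a{\left(-9,10 \right)} \right)}\right) \left(44461 + 5863\right) = \left(5582 + \frac{30}{7 \cdot 13}\right) \left(44461 + 5863\right) = \left(5582 + \frac{30}{7} \cdot \frac{1}{13}\right) 50324 = \left(5582 + \frac{30}{91}\right) 50324 = \frac{507992}{91} \cdot 50324 = \frac{25564189408}{91}$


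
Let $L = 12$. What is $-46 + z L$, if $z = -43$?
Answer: $-562$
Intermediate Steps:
$-46 + z L = -46 - 516 = -562$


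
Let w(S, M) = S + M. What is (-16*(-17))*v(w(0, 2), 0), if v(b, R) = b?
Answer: 544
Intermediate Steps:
w(S, M) = M + S
(-16*(-17))*v(w(0, 2), 0) = (-16*(-17))*(2 + 0) = 272*2 = 544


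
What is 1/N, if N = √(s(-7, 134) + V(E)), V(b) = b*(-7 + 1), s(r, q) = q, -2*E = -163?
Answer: -I*√355/355 ≈ -0.053074*I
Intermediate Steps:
E = 163/2 (E = -½*(-163) = 163/2 ≈ 81.500)
V(b) = -6*b (V(b) = b*(-6) = -6*b)
N = I*√355 (N = √(134 - 6*163/2) = √(134 - 489) = √(-355) = I*√355 ≈ 18.841*I)
1/N = 1/(I*√355) = -I*√355/355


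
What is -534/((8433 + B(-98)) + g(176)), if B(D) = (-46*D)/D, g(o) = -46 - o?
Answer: -534/8165 ≈ -0.065401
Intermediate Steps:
B(D) = -46
-534/((8433 + B(-98)) + g(176)) = -534/((8433 - 46) + (-46 - 1*176)) = -534/(8387 + (-46 - 176)) = -534/(8387 - 222) = -534/8165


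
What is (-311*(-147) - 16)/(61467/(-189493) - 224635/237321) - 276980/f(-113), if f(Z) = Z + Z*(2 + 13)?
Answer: -462497398972150433/12916842411412 ≈ -35806.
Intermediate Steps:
f(Z) = 16*Z (f(Z) = Z + Z*15 = Z + 15*Z = 16*Z)
(-311*(-147) - 16)/(61467/(-189493) - 224635/237321) - 276980/f(-113) = (-311*(-147) - 16)/(61467/(-189493) - 224635/237321) - 276980/(16*(-113)) = (45717 - 16)/(61467*(-1/189493) - 224635*1/237321) - 276980/(-1808) = 45701/(-61467/189493 - 224635/237321) - 276980*(-1/1808) = 45701/(-57154169962/44970668253) + 69245/452 = 45701*(-44970668253/57154169962) + 69245/452 = -2055204509830353/57154169962 + 69245/452 = -462497398972150433/12916842411412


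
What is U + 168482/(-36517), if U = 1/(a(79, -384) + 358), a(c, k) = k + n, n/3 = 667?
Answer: -332715433/72121075 ≈ -4.6133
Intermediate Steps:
n = 2001 (n = 3*667 = 2001)
a(c, k) = 2001 + k (a(c, k) = k + 2001 = 2001 + k)
U = 1/1975 (U = 1/((2001 - 384) + 358) = 1/(1617 + 358) = 1/1975 ≈ 0.00050633)
U + 168482/(-36517) = 1/1975 + 168482/(-36517) = 1/1975 + 168482*(-1/36517) = 1/1975 - 168482/36517 = -332715433/72121075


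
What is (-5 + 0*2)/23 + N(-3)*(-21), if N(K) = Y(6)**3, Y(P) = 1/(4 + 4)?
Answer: -3043/11776 ≈ -0.25841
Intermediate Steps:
Y(P) = 1/8
N(K) = 1/512 (N(K) = (1/8)**3 = 1/512)
(-5 + 0*2)/23 + N(-3)*(-21) = (-5 + 0*2)/23 + (1/512)*(-21) = (-5 + 0)*(1/23) - 21/512 = -5*1/23 - 21/512 = -5/23 - 21/512 = -3043/11776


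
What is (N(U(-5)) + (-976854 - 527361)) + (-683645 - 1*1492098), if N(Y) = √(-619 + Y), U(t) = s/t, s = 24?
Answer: -3679958 + I*√15595/5 ≈ -3.68e+6 + 24.976*I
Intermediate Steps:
U(t) = 24/t
(N(U(-5)) + (-976854 - 527361)) + (-683645 - 1*1492098) = (√(-619 + 24/(-5)) + (-976854 - 527361)) + (-683645 - 1*1492098) = (√(-619 + 24*(-⅕)) - 1504215) + (-683645 - 1492098) = (√(-619 - 24/5) - 1504215) - 2175743 = (√(-3119/5) - 1504215) - 2175743 = (I*√15595/5 - 1504215) - 2175743 = (-1504215 + I*√15595/5) - 2175743 = -3679958 + I*√15595/5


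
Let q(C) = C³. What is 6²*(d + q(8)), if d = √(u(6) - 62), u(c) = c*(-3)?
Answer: 18432 + 144*I*√5 ≈ 18432.0 + 321.99*I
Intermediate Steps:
u(c) = -3*c
d = 4*I*√5 (d = √(-3*6 - 62) = √(-18 - 62) = √(-80) = 4*I*√5 ≈ 8.9443*I)
6²*(d + q(8)) = 6²*(4*I*√5 + 8³) = 36*(4*I*√5 + 512) = 36*(512 + 4*I*√5) = 18432 + 144*I*√5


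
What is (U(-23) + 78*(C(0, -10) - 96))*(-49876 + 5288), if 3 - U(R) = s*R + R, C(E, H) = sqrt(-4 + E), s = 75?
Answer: 255801356 - 6955728*I ≈ 2.558e+8 - 6.9557e+6*I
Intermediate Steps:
U(R) = 3 - 76*R (U(R) = 3 - (75*R + R) = 3 - 76*R)
(U(-23) + 78*(C(0, -10) - 96))*(-49876 + 5288) = ((3 - 76*(-23)) + 78*(sqrt(-4 + 0) - 96))*(-49876 + 5288) = ((3 + 1748) + 78*(sqrt(-4) - 96))*(-44588) = (1751 + 78*(2*I - 96))*(-44588) = (1751 + 78*(-96 + 2*I))*(-44588) = (1751 + (-7488 + 156*I))*(-44588) = (-5737 + 156*I)*(-44588) = 255801356 - 6955728*I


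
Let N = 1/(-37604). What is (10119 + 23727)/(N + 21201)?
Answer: 1272744984/797242403 ≈ 1.5964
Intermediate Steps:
N = -1/37604 ≈ -2.6593e-5
(10119 + 23727)/(N + 21201) = (10119 + 23727)/(-1/37604 + 21201) = 33846/(797242403/37604) = 33846*(37604/797242403) = 1272744984/797242403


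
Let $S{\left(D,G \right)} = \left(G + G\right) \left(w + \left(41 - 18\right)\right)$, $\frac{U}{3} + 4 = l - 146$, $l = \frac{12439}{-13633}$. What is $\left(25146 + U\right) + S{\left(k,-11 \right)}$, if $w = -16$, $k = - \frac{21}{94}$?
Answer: $\frac{334543769}{13633} \approx 24539.0$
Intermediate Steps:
$k = - \frac{21}{94}$ ($k = \left(-21\right) \frac{1}{94} = - \frac{21}{94} \approx -0.2234$)
$l = - \frac{12439}{13633}$ ($l = 12439 \left(- \frac{1}{13633}\right) = - \frac{12439}{13633} \approx -0.91242$)
$U = - \frac{6172167}{13633}$ ($U = -12 + 3 \left(- \frac{12439}{13633} - 146\right) = -12 + 3 \left(- \frac{2002857}{13633}\right) = -12 - \frac{6008571}{13633} = - \frac{6172167}{13633} \approx -452.74$)
$S{\left(D,G \right)} = 14 G$ ($S{\left(D,G \right)} = \left(G + G\right) \left(-16 + \left(41 - 18\right)\right) = 2 G \left(-16 + \left(41 - 18\right)\right) = 2 G \left(-16 + 23\right) = 2 G 7 = 14 G$)
$\left(25146 + U\right) + S{\left(k,-11 \right)} = \left(25146 - \frac{6172167}{13633}\right) + 14 \left(-11\right) = \frac{336643251}{13633} - 154 = \frac{334543769}{13633}$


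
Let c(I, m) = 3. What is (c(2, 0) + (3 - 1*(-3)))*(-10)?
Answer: -90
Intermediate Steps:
(c(2, 0) + (3 - 1*(-3)))*(-10) = (3 + (3 - 1*(-3)))*(-10) = (3 + (3 + 3))*(-10) = (3 + 6)*(-10) = 9*(-10) = -90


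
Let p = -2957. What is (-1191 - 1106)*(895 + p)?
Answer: 4736414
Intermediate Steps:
(-1191 - 1106)*(895 + p) = (-1191 - 1106)*(895 - 2957) = -2297*(-2062) = 4736414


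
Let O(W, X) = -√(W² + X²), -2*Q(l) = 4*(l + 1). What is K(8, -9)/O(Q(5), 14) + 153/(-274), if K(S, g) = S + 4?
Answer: -153/274 - 6*√85/85 ≈ -1.2092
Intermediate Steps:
K(S, g) = 4 + S
Q(l) = -2 - 2*l (Q(l) = -2*(l + 1) = -2*(1 + l) = -(4 + 4*l)/2 = -2 - 2*l)
K(8, -9)/O(Q(5), 14) + 153/(-274) = (4 + 8)/((-√((-2 - 2*5)² + 14²))) + 153/(-274) = 12/((-√((-2 - 10)² + 196))) + 153*(-1/274) = 12/((-√((-12)² + 196))) - 153/274 = 12/((-√(144 + 196))) - 153/274 = 12/((-√340)) - 153/274 = 12/((-2*√85)) - 153/274 = 12*(-√85/170) - 153/274 = -6*√85/85 - 153/274 = -153/274 - 6*√85/85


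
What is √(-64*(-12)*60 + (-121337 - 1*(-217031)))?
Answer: √141774 ≈ 376.53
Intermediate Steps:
√(-64*(-12)*60 + (-121337 - 1*(-217031))) = √(768*60 + (-121337 + 217031)) = √(46080 + 95694) = √141774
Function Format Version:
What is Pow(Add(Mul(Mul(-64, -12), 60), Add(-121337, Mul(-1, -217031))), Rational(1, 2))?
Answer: Pow(141774, Rational(1, 2)) ≈ 376.53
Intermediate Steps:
Pow(Add(Mul(Mul(-64, -12), 60), Add(-121337, Mul(-1, -217031))), Rational(1, 2)) = Pow(Add(Mul(768, 60), Add(-121337, 217031)), Rational(1, 2)) = Pow(Add(46080, 95694), Rational(1, 2)) = Pow(141774, Rational(1, 2))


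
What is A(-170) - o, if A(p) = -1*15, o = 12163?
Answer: -12178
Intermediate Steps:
A(p) = -15
A(-170) - o = -15 - 1*12163 = -15 - 12163 = -12178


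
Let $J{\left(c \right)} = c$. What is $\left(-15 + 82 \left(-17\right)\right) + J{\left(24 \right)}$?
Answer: $-1385$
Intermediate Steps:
$\left(-15 + 82 \left(-17\right)\right) + J{\left(24 \right)} = \left(-15 + 82 \left(-17\right)\right) + 24 = \left(-15 - 1394\right) + 24 = -1409 + 24 = -1385$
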